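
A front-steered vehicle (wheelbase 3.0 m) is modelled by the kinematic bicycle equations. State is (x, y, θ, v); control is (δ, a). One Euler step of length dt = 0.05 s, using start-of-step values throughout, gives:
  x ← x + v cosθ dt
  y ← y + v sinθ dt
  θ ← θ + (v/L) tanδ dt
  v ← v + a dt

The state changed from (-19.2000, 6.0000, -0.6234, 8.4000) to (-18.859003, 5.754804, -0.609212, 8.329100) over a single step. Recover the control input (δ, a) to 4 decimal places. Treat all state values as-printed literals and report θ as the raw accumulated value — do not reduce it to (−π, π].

a = (v'−v)/dt = (-0.070900)/0.05 = -1.4180
Δθ = θ'−θ = 0.014188;  (v·dt/L) = 8.4000·0.05/3.0 = 0.140000
tan δ = Δθ·L/(v·dt) = 0.101343  →  δ = 0.1010

δ = 0.1010, a = -1.4180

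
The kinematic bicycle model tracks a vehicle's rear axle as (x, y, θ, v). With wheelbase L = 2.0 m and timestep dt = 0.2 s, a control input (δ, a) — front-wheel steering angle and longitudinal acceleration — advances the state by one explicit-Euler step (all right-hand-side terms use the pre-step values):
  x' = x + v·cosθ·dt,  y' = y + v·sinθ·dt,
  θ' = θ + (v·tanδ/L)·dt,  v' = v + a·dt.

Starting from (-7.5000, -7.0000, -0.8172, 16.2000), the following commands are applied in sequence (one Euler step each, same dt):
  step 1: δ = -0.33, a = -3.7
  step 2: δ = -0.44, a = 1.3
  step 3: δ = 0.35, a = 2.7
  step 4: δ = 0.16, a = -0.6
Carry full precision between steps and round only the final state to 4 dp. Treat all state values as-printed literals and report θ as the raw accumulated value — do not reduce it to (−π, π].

(-6.1143, -18.3567, -1.2637, 16.1400)

after step 1 (δ=-0.33, a=-3.7): (-5.282979, -9.362714, -1.372090, 15.460000)
after step 2 (δ=-0.44, a=1.3): (-4.672615, -12.393872, -2.099917, 15.720000)
after step 3 (δ=0.35, a=2.7): (-6.259626, -15.107934, -1.526092, 16.260000)
after step 4 (δ=0.16, a=-0.6): (-6.114297, -18.356685, -1.263689, 16.140000)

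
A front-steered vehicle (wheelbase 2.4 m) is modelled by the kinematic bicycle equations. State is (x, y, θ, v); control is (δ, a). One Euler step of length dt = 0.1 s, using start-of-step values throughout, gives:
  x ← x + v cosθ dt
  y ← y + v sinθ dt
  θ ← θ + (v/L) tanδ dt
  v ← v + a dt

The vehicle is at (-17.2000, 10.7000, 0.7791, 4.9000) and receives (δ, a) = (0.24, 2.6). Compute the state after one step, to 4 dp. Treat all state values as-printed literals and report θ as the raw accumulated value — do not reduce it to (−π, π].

(-16.8513, 11.0443, 0.8291, 5.1600)

x' = -17.2000 + 4.9000·cos(0.7791)·0.1 = -16.8513
y' = 10.7000 + 4.9000·sin(0.7791)·0.1 = 11.0443
θ' = 0.7791 + (4.9000/2.4)·tan(0.24)·0.1 = 0.8291
v' = 4.9000 + 2.6000·0.1 = 5.1600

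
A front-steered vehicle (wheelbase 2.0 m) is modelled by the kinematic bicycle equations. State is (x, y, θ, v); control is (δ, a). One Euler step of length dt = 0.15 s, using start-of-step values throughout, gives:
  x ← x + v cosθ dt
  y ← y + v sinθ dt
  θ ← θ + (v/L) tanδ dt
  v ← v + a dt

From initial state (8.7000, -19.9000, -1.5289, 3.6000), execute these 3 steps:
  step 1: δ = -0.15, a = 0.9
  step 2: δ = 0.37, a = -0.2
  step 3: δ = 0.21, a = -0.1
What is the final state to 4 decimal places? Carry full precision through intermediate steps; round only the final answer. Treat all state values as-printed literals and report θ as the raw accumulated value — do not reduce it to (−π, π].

(8.7841, -21.5522, -1.4018, 3.6900)

after step 1 (δ=-0.15, a=0.9): (8.722617, -20.439526, -1.569707, 3.735000)
after step 2 (δ=0.37, a=-0.2): (8.723228, -20.999776, -1.461056, 3.705000)
after step 3 (δ=0.21, a=-0.1): (8.784094, -21.552183, -1.401829, 3.690000)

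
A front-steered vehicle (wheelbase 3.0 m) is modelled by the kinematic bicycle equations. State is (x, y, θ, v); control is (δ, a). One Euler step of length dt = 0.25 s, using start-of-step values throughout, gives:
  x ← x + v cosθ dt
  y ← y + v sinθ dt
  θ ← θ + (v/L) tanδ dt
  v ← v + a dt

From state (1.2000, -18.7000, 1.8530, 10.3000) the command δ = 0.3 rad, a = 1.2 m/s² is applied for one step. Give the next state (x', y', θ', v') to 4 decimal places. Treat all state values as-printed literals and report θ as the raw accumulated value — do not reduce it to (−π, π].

(0.4829, -16.2269, 2.1185, 10.6000)

x' = 1.2000 + 10.3000·cos(1.8530)·0.25 = 0.4829
y' = -18.7000 + 10.3000·sin(1.8530)·0.25 = -16.2269
θ' = 1.8530 + (10.3000/3.0)·tan(0.3)·0.25 = 2.1185
v' = 10.3000 + 1.2000·0.25 = 10.6000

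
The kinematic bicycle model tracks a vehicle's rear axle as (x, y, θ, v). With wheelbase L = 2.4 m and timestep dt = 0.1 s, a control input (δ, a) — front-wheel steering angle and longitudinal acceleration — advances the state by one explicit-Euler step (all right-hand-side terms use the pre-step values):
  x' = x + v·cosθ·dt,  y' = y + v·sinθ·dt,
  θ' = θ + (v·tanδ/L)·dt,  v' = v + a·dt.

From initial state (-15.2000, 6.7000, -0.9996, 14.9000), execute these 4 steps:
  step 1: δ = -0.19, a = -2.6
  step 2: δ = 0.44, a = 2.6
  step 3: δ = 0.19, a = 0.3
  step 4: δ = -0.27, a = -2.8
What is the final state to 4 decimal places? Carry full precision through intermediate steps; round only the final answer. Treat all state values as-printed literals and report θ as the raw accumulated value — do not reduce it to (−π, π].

(-11.6219, 2.0521, -0.8846, 14.6500)

after step 1 (δ=-0.19, a=-2.6): (-14.394448, 5.446530, -1.118999, 14.640000)
after step 2 (δ=0.44, a=2.6): (-13.755290, 4.129423, -0.831822, 14.900000)
after step 3 (δ=0.19, a=0.3): (-12.751730, 3.028074, -0.712424, 14.930000)
after step 4 (δ=-0.27, a=-2.8): (-11.621858, 2.052145, -0.884591, 14.650000)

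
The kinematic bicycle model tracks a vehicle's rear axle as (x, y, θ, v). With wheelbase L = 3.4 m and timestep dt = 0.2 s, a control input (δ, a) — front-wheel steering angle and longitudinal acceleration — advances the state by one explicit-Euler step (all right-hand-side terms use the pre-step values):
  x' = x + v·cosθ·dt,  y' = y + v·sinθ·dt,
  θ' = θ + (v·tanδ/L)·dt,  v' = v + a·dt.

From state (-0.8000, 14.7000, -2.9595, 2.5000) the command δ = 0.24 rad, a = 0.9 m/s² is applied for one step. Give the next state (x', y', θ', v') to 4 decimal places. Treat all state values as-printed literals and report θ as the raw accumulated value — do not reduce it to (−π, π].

x' = -0.8000 + 2.5000·cos(-2.9595)·0.2 = -1.2917
y' = 14.7000 + 2.5000·sin(-2.9595)·0.2 = 14.6095
θ' = -2.9595 + (2.5000/3.4)·tan(0.24)·0.2 = -2.9235
v' = 2.5000 + 0.9000·0.2 = 2.6800

(-1.2917, 14.6095, -2.9235, 2.6800)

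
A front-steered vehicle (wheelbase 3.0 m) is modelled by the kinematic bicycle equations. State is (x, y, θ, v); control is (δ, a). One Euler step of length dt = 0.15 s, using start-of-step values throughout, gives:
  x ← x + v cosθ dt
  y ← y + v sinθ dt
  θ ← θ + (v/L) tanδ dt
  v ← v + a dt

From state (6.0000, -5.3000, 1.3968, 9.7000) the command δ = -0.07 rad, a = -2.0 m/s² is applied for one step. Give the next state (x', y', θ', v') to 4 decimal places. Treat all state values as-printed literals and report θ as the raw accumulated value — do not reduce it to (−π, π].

(6.2519, -3.8670, 1.3628, 9.4000)

x' = 6.0000 + 9.7000·cos(1.3968)·0.15 = 6.2519
y' = -5.3000 + 9.7000·sin(1.3968)·0.15 = -3.8670
θ' = 1.3968 + (9.7000/3.0)·tan(-0.07)·0.15 = 1.3628
v' = 9.7000 − 2.0000·0.15 = 9.4000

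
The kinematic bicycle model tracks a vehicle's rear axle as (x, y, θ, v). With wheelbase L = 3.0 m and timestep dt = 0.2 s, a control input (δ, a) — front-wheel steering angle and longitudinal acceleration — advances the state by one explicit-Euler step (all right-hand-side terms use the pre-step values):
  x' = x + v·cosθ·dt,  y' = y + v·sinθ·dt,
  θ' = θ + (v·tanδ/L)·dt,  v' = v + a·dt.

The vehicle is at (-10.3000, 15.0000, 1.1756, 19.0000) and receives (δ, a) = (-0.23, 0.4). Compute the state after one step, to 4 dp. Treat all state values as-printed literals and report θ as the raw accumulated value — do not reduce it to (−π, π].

(-8.8370, 18.5071, 0.8790, 19.0800)

x' = -10.3000 + 19.0000·cos(1.1756)·0.2 = -8.8370
y' = 15.0000 + 19.0000·sin(1.1756)·0.2 = 18.5071
θ' = 1.1756 + (19.0000/3.0)·tan(-0.23)·0.2 = 0.8790
v' = 19.0000 + 0.4000·0.2 = 19.0800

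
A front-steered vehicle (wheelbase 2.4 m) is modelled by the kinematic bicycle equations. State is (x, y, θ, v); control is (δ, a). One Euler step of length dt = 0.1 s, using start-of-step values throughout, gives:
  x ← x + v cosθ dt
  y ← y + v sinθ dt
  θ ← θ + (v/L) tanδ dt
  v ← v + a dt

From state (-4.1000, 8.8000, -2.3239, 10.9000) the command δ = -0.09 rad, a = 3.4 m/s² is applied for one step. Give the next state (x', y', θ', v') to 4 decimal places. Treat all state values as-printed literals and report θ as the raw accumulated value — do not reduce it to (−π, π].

x' = -4.1000 + 10.9000·cos(-2.3239)·0.1 = -4.8455
y' = 8.8000 + 10.9000·sin(-2.3239)·0.1 = 8.0048
θ' = -2.3239 + (10.9000/2.4)·tan(-0.09)·0.1 = -2.3649
v' = 10.9000 + 3.4000·0.1 = 11.2400

(-4.8455, 8.0048, -2.3649, 11.2400)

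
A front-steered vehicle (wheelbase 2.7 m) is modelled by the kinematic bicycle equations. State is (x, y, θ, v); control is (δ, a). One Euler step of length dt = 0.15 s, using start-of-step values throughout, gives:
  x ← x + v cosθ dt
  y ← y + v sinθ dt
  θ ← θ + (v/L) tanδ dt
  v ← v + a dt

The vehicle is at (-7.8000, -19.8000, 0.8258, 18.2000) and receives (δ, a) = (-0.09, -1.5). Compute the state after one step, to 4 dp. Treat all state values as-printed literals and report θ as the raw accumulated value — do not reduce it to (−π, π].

x' = -7.8000 + 18.2000·cos(0.8258)·0.15 = -5.9491
y' = -19.8000 + 18.2000·sin(0.8258)·0.15 = -17.7932
θ' = 0.8258 + (18.2000/2.7)·tan(-0.09)·0.15 = 0.7346
v' = 18.2000 − 1.5000·0.15 = 17.9750

(-5.9491, -17.7932, 0.7346, 17.9750)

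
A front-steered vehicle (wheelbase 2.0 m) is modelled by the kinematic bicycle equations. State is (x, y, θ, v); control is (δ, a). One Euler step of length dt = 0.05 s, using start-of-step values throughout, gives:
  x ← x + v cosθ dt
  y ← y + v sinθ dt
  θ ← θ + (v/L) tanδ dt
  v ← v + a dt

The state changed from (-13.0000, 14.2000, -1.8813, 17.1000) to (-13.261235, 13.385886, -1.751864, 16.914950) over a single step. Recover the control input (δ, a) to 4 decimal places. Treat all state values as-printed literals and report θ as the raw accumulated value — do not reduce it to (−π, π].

a = (v'−v)/dt = (-0.185050)/0.05 = -3.7010
Δθ = θ'−θ = 0.129436;  (v·dt/L) = 17.1000·0.05/2.0 = 0.427500
tan δ = Δθ·L/(v·dt) = 0.302774  →  δ = 0.2940

δ = 0.2940, a = -3.7010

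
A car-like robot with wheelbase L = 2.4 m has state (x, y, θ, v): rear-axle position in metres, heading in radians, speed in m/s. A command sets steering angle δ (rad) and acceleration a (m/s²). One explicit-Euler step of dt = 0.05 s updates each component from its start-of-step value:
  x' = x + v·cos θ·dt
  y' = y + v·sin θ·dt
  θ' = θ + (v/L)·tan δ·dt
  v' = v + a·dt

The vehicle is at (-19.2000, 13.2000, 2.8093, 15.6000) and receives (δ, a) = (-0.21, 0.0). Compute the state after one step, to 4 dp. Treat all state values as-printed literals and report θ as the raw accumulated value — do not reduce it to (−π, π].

x' = -19.2000 + 15.6000·cos(2.8093)·0.05 = -19.9373
y' = 13.2000 + 15.6000·sin(2.8093)·0.05 = 13.4544
θ' = 2.8093 + (15.6000/2.4)·tan(-0.21)·0.05 = 2.7400
v' = 15.6000 + 0.0000·0.05 = 15.6000

(-19.9373, 13.4544, 2.7400, 15.6000)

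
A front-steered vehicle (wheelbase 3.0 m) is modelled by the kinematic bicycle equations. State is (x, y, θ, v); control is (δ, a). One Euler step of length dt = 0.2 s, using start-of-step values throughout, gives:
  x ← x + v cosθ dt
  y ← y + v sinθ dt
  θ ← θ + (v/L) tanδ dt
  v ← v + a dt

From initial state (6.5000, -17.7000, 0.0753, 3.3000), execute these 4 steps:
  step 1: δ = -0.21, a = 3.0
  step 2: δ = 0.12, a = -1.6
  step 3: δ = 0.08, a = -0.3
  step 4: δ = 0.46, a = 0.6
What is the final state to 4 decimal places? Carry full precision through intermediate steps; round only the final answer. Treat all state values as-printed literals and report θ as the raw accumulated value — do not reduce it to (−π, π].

after step 1 (δ=-0.21, a=3.0): (7.158130, -17.650349, 0.028409, 3.900000)
after step 2 (δ=0.12, a=-1.6): (7.937815, -17.628193, 0.059759, 3.580000)
after step 3 (δ=0.08, a=-0.3): (8.652537, -17.585431, 0.078893, 3.520000)
after step 4 (δ=0.46, a=0.6): (9.354347, -17.529948, 0.195159, 3.640000)

(9.3543, -17.5299, 0.1952, 3.6400)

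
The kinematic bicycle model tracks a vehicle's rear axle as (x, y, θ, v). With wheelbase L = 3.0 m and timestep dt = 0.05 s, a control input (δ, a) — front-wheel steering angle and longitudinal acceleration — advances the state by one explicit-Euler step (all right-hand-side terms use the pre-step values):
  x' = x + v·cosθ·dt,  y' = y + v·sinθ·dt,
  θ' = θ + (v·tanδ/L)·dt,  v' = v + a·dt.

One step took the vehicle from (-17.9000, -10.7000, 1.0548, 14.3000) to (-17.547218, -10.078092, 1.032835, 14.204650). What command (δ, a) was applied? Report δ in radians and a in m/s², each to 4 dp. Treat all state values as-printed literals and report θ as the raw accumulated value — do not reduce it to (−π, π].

δ = -0.0919, a = -1.9070

a = (v'−v)/dt = (-0.095350)/0.05 = -1.9070
Δθ = θ'−θ = -0.021965;  (v·dt/L) = 14.3000·0.05/3.0 = 0.238333
tan δ = Δθ·L/(v·dt) = -0.092161  →  δ = -0.0919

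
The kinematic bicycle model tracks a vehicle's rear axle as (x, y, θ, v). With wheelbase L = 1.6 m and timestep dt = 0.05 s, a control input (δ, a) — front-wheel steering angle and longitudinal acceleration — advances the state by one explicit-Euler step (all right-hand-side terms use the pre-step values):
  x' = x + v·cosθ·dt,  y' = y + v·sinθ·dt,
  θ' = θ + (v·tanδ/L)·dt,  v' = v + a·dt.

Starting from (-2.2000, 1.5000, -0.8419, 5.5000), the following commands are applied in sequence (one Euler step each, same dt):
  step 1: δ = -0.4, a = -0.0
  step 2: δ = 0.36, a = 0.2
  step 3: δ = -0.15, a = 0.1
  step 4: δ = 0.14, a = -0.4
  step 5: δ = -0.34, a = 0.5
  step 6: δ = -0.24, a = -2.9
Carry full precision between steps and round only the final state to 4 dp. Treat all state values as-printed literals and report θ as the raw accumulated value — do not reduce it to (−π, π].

after step 1 (δ=-0.4, a=-0.0): (-2.016837, 1.294875, -0.914568, 5.500000)
after step 2 (δ=0.36, a=0.2): (-1.849050, 1.076993, -0.849873, 5.510000)
after step 3 (δ=-0.15, a=0.1): (-1.667199, 0.870038, -0.875897, 5.515000)
after step 4 (δ=0.14, a=-0.4): (-1.490634, 0.658229, -0.851610, 5.495000)
after step 5 (δ=-0.34, a=0.5): (-1.309636, 0.451523, -0.912353, 5.520000)
after step 6 (δ=-0.24, a=-2.9): (-1.140756, 0.233222, -0.954567, 5.375000)

(-1.1408, 0.2332, -0.9546, 5.3750)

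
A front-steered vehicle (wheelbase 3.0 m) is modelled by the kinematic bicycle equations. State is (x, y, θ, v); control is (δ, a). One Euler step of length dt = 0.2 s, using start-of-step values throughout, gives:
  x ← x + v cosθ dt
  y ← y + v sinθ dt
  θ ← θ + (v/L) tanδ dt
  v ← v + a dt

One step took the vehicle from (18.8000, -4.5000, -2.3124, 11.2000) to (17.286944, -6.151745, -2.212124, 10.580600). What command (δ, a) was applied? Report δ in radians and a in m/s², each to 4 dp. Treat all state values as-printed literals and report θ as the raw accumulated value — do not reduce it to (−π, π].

δ = 0.1335, a = -3.0970

a = (v'−v)/dt = (-0.619400)/0.2 = -3.0970
Δθ = θ'−θ = 0.100276;  (v·dt/L) = 11.2000·0.2/3.0 = 0.746667
tan δ = Δθ·L/(v·dt) = 0.134298  →  δ = 0.1335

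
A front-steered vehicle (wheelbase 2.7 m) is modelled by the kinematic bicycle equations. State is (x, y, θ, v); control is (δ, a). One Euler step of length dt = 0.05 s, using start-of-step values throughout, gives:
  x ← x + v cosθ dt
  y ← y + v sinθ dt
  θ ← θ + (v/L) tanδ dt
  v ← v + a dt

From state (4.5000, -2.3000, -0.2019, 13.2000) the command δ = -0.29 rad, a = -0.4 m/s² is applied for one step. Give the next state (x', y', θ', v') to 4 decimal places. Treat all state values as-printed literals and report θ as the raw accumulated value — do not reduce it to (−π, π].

(5.1466, -2.4324, -0.2748, 13.1800)

x' = 4.5000 + 13.2000·cos(-0.2019)·0.05 = 5.1466
y' = -2.3000 + 13.2000·sin(-0.2019)·0.05 = -2.4324
θ' = -0.2019 + (13.2000/2.7)·tan(-0.29)·0.05 = -0.2748
v' = 13.2000 − 0.4000·0.05 = 13.1800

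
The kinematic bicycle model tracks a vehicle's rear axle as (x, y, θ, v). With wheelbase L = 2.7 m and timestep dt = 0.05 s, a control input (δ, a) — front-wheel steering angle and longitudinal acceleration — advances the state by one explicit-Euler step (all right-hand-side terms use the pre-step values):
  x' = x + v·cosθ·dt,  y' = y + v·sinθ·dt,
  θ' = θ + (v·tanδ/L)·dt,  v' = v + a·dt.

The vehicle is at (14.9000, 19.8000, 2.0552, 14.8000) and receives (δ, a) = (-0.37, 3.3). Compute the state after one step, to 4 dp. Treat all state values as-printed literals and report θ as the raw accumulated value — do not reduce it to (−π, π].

(14.5554, 20.4549, 1.9489, 14.9650)

x' = 14.9000 + 14.8000·cos(2.0552)·0.05 = 14.5554
y' = 19.8000 + 14.8000·sin(2.0552)·0.05 = 20.4549
θ' = 2.0552 + (14.8000/2.7)·tan(-0.37)·0.05 = 1.9489
v' = 14.8000 + 3.3000·0.05 = 14.9650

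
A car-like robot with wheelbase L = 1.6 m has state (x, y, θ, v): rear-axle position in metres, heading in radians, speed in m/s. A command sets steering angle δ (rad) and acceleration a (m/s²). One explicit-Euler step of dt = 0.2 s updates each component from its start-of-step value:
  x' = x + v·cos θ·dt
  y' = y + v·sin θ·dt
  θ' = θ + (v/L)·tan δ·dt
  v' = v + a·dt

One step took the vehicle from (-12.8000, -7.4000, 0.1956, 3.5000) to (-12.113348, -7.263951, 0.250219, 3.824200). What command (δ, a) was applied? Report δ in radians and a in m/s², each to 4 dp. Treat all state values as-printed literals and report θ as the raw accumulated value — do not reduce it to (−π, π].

a = (v'−v)/dt = (0.324200)/0.2 = 1.6210
Δθ = θ'−θ = 0.054619;  (v·dt/L) = 3.5000·0.2/1.6 = 0.437500
tan δ = Δθ·L/(v·dt) = 0.124843  →  δ = 0.1242

δ = 0.1242, a = 1.6210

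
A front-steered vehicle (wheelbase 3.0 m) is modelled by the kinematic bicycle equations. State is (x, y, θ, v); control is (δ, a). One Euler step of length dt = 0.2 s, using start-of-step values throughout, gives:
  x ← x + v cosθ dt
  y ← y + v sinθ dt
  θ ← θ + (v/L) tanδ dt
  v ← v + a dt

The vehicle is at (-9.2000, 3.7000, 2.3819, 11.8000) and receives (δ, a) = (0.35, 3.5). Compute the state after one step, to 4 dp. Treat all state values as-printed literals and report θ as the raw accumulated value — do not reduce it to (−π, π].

x' = -9.2000 + 11.8000·cos(2.3819)·0.2 = -10.9111
y' = 3.7000 + 11.8000·sin(2.3819)·0.2 = 5.3253
θ' = 2.3819 + (11.8000/3.0)·tan(0.35)·0.2 = 2.6691
v' = 11.8000 + 3.5000·0.2 = 12.5000

(-10.9111, 5.3253, 2.6691, 12.5000)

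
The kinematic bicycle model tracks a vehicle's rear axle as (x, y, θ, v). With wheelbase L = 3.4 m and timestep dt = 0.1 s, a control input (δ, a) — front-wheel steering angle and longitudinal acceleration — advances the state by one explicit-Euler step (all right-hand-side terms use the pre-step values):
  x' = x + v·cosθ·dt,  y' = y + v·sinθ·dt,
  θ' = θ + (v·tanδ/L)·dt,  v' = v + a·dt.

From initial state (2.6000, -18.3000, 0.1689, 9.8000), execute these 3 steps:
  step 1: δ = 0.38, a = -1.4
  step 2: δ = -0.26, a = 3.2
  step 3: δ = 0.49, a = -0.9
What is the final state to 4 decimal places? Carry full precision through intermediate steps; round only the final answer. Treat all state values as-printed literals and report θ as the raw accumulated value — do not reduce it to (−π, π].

(5.4697, -17.6580, 0.3650, 9.8900)

after step 1 (δ=0.38, a=-1.4): (3.566055, -18.135264, 0.284025, 9.660000)
after step 2 (δ=-0.26, a=3.2): (4.493352, -17.864570, 0.208443, 9.980000)
after step 3 (δ=0.49, a=-0.9): (5.469750, -17.658046, 0.365009, 9.890000)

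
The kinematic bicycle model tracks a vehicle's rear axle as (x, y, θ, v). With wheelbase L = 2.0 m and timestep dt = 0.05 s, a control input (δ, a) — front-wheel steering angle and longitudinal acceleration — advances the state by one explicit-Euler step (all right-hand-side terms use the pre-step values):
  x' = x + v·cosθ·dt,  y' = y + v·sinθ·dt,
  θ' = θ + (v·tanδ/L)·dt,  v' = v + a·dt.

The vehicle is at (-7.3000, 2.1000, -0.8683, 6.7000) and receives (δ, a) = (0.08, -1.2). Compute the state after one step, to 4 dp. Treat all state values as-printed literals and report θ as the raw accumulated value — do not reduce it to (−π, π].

x' = -7.3000 + 6.7000·cos(-0.8683)·0.05 = -7.0835
y' = 2.1000 + 6.7000·sin(-0.8683)·0.05 = 1.8443
θ' = -0.8683 + (6.7000/2.0)·tan(0.08)·0.05 = -0.8549
v' = 6.7000 − 1.2000·0.05 = 6.6400

(-7.0835, 1.8443, -0.8549, 6.6400)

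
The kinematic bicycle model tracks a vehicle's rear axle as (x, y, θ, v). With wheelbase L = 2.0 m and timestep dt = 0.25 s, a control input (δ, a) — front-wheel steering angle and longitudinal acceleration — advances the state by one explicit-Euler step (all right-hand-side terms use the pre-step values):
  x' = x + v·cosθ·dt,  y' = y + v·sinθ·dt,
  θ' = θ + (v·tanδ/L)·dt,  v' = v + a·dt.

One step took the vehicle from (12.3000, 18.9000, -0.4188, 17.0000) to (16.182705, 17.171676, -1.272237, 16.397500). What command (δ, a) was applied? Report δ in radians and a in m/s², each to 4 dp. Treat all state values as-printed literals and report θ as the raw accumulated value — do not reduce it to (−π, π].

a = (v'−v)/dt = (-0.602500)/0.25 = -2.4100
Δθ = θ'−θ = -0.853437;  (v·dt/L) = 17.0000·0.25/2.0 = 2.125000
tan δ = Δθ·L/(v·dt) = -0.401617  →  δ = -0.3819

δ = -0.3819, a = -2.4100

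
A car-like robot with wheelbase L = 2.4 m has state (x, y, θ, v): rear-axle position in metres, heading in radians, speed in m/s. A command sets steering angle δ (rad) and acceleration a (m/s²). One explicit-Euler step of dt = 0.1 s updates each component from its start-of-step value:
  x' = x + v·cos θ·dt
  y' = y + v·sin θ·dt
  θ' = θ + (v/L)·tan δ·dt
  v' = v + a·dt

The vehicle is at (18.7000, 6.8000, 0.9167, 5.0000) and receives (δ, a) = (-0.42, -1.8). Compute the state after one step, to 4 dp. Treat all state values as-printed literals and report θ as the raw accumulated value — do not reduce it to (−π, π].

(19.0042, 7.1968, 0.8237, 4.8200)

x' = 18.7000 + 5.0000·cos(0.9167)·0.1 = 19.0042
y' = 6.8000 + 5.0000·sin(0.9167)·0.1 = 7.1968
θ' = 0.9167 + (5.0000/2.4)·tan(-0.42)·0.1 = 0.8237
v' = 5.0000 − 1.8000·0.1 = 4.8200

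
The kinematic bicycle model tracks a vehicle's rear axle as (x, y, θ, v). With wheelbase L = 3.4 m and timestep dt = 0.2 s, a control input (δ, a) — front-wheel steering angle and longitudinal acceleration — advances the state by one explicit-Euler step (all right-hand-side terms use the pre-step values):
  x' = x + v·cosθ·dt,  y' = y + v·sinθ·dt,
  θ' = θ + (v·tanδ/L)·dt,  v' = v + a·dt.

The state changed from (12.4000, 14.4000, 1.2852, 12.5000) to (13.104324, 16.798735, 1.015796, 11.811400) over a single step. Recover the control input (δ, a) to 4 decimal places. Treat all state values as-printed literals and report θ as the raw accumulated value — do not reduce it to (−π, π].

δ = -0.3512, a = -3.4430

a = (v'−v)/dt = (-0.688600)/0.2 = -3.4430
Δθ = θ'−θ = -0.269404;  (v·dt/L) = 12.5000·0.2/3.4 = 0.735294
tan δ = Δθ·L/(v·dt) = -0.366389  →  δ = -0.3512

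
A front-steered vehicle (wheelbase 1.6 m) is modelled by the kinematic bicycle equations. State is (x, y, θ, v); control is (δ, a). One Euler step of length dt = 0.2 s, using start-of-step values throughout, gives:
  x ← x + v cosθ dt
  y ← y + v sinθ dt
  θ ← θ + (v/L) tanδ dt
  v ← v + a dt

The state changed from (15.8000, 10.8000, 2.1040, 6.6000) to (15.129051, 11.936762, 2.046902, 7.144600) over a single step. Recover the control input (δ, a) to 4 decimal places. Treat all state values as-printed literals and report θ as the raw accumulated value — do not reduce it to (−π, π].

δ = -0.0691, a = 2.7230

a = (v'−v)/dt = (0.544600)/0.2 = 2.7230
Δθ = θ'−θ = -0.057098;  (v·dt/L) = 6.6000·0.2/1.6 = 0.825000
tan δ = Δθ·L/(v·dt) = -0.069210  →  δ = -0.0691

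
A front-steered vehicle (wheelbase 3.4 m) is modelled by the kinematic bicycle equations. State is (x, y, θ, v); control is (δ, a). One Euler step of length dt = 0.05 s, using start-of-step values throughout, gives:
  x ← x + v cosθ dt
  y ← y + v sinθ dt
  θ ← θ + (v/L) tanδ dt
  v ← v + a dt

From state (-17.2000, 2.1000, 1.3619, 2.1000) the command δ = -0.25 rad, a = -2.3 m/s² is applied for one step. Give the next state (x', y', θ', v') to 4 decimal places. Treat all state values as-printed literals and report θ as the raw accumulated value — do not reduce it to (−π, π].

x' = -17.2000 + 2.1000·cos(1.3619)·0.05 = -17.1782
y' = 2.1000 + 2.1000·sin(1.3619)·0.05 = 2.2027
θ' = 1.3619 + (2.1000/3.4)·tan(-0.25)·0.05 = 1.3540
v' = 2.1000 − 2.3000·0.05 = 1.9850

(-17.1782, 2.2027, 1.3540, 1.9850)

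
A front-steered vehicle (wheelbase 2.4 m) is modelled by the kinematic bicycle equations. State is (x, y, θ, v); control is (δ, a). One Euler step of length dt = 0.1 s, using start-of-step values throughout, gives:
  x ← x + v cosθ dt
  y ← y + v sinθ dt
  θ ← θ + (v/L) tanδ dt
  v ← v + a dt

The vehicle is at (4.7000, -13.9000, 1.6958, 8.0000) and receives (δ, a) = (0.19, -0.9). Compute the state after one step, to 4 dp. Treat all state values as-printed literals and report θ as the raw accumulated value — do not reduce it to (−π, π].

x' = 4.7000 + 8.0000·cos(1.6958)·0.1 = 4.6003
y' = -13.9000 + 8.0000·sin(1.6958)·0.1 = -13.1062
θ' = 1.6958 + (8.0000/2.4)·tan(0.19)·0.1 = 1.7599
v' = 8.0000 − 0.9000·0.1 = 7.9100

(4.6003, -13.1062, 1.7599, 7.9100)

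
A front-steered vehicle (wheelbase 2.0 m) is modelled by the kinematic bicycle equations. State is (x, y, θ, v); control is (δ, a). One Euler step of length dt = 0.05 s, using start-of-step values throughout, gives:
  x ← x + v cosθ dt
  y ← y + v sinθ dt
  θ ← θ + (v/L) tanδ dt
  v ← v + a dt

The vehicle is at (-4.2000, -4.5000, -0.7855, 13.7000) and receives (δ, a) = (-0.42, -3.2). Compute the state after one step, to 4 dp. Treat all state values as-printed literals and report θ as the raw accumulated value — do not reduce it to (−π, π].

(-3.7157, -4.9844, -0.9385, 13.5400)

x' = -4.2000 + 13.7000·cos(-0.7855)·0.05 = -3.7157
y' = -4.5000 + 13.7000·sin(-0.7855)·0.05 = -4.9844
θ' = -0.7855 + (13.7000/2.0)·tan(-0.42)·0.05 = -0.9385
v' = 13.7000 − 3.2000·0.05 = 13.5400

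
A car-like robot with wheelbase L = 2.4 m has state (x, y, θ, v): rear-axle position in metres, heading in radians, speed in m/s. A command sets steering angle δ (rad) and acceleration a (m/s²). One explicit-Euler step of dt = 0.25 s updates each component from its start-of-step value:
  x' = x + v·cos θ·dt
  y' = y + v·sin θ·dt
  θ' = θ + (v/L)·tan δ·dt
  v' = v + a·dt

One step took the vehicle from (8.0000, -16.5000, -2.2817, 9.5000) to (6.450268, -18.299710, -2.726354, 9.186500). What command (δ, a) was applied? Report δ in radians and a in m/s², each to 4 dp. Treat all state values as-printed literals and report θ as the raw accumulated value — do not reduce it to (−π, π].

δ = -0.4223, a = -1.2540

a = (v'−v)/dt = (-0.313500)/0.25 = -1.2540
Δθ = θ'−θ = -0.444654;  (v·dt/L) = 9.5000·0.25/2.4 = 0.989583
tan δ = Δθ·L/(v·dt) = -0.449335  →  δ = -0.4223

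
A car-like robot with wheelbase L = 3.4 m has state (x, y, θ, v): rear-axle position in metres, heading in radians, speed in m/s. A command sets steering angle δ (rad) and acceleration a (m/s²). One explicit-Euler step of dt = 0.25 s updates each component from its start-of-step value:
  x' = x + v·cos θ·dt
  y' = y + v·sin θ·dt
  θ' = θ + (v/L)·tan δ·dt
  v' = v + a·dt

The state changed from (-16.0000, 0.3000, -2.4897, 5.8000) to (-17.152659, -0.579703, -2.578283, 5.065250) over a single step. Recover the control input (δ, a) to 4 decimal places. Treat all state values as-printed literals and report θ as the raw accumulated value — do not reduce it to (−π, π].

a = (v'−v)/dt = (-0.734750)/0.25 = -2.9390
Δθ = θ'−θ = -0.088583;  (v·dt/L) = 5.8000·0.25/3.4 = 0.426471
tan δ = Δθ·L/(v·dt) = -0.207712  →  δ = -0.2048

δ = -0.2048, a = -2.9390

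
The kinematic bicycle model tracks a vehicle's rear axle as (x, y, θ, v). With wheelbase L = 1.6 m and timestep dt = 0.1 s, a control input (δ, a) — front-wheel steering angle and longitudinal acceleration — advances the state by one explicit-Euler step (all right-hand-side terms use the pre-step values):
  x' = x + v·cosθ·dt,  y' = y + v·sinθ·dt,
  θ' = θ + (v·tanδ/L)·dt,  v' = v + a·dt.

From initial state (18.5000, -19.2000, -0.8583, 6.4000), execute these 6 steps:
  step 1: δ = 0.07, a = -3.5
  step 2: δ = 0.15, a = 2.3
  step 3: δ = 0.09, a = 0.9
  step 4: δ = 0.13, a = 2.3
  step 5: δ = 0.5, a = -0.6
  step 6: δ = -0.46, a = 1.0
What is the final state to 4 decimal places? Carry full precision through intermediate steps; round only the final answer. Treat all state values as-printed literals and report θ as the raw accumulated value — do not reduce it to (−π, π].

(21.3442, -21.7063, -0.6628, 6.6400)

after step 1 (δ=0.07, a=-3.5): (18.918384, -19.684309, -0.830254, 6.050000)
after step 2 (δ=0.15, a=2.3): (19.326570, -20.130861, -0.773106, 6.280000)
after step 3 (δ=0.09, a=0.9): (19.776058, -20.569432, -0.737685, 6.370000)
after step 4 (δ=0.13, a=2.3): (20.247455, -20.997864, -0.685636, 6.600000)
after step 5 (δ=0.5, a=-0.6): (20.758306, -21.415753, -0.460286, 6.540000)
after step 6 (δ=-0.46, a=1.0): (21.344242, -21.706262, -0.662801, 6.640000)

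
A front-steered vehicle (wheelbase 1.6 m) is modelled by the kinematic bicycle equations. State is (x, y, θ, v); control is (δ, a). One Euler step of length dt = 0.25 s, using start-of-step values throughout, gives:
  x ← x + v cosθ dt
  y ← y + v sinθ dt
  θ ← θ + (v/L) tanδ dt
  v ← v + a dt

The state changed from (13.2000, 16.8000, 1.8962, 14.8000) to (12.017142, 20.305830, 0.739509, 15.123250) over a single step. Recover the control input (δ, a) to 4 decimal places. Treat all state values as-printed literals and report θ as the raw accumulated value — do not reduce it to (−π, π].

δ = -0.4638, a = 1.2930

a = (v'−v)/dt = (0.323250)/0.25 = 1.2930
Δθ = θ'−θ = -1.156691;  (v·dt/L) = 14.8000·0.25/1.6 = 2.312500
tan δ = Δθ·L/(v·dt) = -0.500191  →  δ = -0.4638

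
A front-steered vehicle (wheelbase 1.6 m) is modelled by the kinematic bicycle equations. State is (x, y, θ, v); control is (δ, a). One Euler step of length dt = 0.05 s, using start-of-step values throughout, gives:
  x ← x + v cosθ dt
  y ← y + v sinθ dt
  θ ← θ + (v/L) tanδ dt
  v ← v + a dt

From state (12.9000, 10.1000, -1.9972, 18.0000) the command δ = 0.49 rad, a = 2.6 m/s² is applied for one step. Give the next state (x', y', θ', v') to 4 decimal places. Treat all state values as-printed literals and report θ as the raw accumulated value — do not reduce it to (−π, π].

(12.5278, 9.2806, -1.6972, 18.1300)

x' = 12.9000 + 18.0000·cos(-1.9972)·0.05 = 12.5278
y' = 10.1000 + 18.0000·sin(-1.9972)·0.05 = 9.2806
θ' = -1.9972 + (18.0000/1.6)·tan(0.49)·0.05 = -1.6972
v' = 18.0000 + 2.6000·0.05 = 18.1300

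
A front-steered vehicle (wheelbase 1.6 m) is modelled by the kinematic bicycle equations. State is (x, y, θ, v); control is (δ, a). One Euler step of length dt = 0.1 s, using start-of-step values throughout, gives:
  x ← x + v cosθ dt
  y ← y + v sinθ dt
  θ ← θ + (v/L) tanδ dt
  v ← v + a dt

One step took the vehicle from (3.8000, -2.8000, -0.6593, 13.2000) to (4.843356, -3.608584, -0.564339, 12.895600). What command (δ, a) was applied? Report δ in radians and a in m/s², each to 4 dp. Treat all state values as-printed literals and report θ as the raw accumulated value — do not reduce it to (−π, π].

a = (v'−v)/dt = (-0.304400)/0.1 = -3.0440
Δθ = θ'−θ = 0.094961;  (v·dt/L) = 13.2000·0.1/1.6 = 0.825000
tan δ = Δθ·L/(v·dt) = 0.115104  →  δ = 0.1146

δ = 0.1146, a = -3.0440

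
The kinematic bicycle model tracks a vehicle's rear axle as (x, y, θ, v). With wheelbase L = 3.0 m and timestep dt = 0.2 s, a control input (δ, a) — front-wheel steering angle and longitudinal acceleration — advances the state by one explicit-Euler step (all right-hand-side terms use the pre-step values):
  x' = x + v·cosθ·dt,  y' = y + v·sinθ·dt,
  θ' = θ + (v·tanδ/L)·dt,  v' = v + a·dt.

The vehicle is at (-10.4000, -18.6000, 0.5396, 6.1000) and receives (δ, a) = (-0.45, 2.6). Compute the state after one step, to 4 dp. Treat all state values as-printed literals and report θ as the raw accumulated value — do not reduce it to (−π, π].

(-9.3533, -17.9732, 0.3432, 6.6200)

x' = -10.4000 + 6.1000·cos(0.5396)·0.2 = -9.3533
y' = -18.6000 + 6.1000·sin(0.5396)·0.2 = -17.9732
θ' = 0.5396 + (6.1000/3.0)·tan(-0.45)·0.2 = 0.3432
v' = 6.1000 + 2.6000·0.2 = 6.6200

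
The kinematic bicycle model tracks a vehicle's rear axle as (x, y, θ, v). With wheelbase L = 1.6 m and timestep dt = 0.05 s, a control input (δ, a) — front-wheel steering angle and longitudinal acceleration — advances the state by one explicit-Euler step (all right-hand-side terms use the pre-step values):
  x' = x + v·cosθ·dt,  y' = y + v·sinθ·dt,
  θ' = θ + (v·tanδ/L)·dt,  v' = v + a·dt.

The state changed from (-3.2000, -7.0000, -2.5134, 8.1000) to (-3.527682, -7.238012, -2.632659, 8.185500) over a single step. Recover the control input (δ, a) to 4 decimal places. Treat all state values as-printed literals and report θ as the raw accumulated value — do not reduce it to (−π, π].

δ = -0.4403, a = 1.7100

a = (v'−v)/dt = (0.085500)/0.05 = 1.7100
Δθ = θ'−θ = -0.119259;  (v·dt/L) = 8.1000·0.05/1.6 = 0.253125
tan δ = Δθ·L/(v·dt) = -0.471147  →  δ = -0.4403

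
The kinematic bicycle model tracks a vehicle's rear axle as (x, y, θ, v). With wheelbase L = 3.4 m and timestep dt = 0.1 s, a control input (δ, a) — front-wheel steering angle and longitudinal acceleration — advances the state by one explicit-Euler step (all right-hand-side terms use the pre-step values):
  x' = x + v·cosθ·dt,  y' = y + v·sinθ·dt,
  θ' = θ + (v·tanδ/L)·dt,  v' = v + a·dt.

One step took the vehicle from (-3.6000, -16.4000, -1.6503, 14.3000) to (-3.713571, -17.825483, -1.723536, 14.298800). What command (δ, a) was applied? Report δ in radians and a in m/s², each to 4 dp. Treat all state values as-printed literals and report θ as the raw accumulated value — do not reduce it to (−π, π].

a = (v'−v)/dt = (-0.001200)/0.1 = -0.0120
Δθ = θ'−θ = -0.073236;  (v·dt/L) = 14.3000·0.1/3.4 = 0.420588
tan δ = Δθ·L/(v·dt) = -0.174128  →  δ = -0.1724

δ = -0.1724, a = -0.0120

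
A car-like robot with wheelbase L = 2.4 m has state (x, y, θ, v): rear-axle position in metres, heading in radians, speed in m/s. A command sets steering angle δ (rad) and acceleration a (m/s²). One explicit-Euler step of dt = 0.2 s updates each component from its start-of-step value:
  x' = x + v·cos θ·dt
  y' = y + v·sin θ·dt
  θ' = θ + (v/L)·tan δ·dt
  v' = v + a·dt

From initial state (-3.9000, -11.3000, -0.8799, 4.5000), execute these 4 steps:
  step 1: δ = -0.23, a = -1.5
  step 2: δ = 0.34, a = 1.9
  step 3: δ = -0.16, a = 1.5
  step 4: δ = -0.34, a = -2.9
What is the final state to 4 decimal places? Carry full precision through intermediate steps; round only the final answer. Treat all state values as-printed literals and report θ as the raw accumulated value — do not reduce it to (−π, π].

after step 1 (δ=-0.23, a=-1.5): (-3.326495, -11.993608, -0.967704, 4.200000)
after step 2 (δ=0.34, a=1.9): (-2.850053, -12.685419, -0.843896, 4.580000)
after step 3 (δ=-0.16, a=1.5): (-2.241319, -13.369889, -0.905489, 4.880000)
after step 4 (δ=-0.34, a=-2.9): (-1.638833, -14.137735, -1.049342, 4.300000)

(-1.6388, -14.1377, -1.0493, 4.3000)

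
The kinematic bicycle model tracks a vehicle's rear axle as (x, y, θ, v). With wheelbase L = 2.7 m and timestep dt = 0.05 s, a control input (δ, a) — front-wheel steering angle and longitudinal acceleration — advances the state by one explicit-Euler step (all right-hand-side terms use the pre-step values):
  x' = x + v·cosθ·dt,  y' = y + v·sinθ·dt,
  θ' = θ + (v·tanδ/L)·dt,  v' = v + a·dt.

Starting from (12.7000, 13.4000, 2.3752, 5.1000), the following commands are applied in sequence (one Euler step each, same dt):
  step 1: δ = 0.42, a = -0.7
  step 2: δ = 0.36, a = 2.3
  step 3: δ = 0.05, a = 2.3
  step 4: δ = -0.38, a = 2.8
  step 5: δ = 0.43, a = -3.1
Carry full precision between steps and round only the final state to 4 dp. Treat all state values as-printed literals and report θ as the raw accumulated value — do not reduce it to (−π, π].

after step 1 (δ=0.42, a=-0.7): (12.516294, 13.576853, 2.417376, 5.065000)
after step 2 (δ=0.36, a=2.3): (12.326605, 13.744643, 2.452681, 5.180000)
after step 3 (δ=0.05, a=2.3): (12.126672, 13.909289, 2.457482, 5.295000)
after step 4 (δ=-0.38, a=2.8): (11.921496, 14.076607, 2.418317, 5.435000)
after step 5 (δ=0.43, a=-3.1): (11.717781, 14.256463, 2.464477, 5.280000)

(11.7178, 14.2565, 2.4645, 5.2800)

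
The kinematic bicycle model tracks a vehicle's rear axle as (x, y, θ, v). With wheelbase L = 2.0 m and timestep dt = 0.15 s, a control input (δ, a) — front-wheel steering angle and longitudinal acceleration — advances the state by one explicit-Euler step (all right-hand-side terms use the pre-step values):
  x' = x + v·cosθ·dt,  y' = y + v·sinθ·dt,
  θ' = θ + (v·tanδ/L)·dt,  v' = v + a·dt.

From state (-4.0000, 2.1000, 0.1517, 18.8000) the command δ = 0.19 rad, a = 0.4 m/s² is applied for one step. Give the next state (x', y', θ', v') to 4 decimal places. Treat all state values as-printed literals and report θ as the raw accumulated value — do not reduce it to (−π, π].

x' = -4.0000 + 18.8000·cos(0.1517)·0.15 = -1.2124
y' = 2.1000 + 18.8000·sin(0.1517)·0.15 = 2.5262
θ' = 0.1517 + (18.8000/2.0)·tan(0.19)·0.15 = 0.4229
v' = 18.8000 + 0.4000·0.15 = 18.8600

(-1.2124, 2.5262, 0.4229, 18.8600)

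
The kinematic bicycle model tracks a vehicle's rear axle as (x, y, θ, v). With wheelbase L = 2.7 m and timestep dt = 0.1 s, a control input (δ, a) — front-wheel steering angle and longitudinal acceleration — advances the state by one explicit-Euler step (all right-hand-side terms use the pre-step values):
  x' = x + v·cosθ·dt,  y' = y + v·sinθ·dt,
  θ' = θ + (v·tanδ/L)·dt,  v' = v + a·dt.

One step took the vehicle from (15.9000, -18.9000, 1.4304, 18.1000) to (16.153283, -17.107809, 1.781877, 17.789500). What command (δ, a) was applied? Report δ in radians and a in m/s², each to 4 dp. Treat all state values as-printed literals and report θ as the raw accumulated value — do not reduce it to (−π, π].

δ = 0.4829, a = -3.1050

a = (v'−v)/dt = (-0.310500)/0.1 = -3.1050
Δθ = θ'−θ = 0.351477;  (v·dt/L) = 18.1000·0.1/2.7 = 0.670370
tan δ = Δθ·L/(v·dt) = 0.524303  →  δ = 0.4829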